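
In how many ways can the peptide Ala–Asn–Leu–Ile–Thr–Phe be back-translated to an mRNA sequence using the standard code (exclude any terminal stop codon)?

1152

Ala: 4 codons.
Asn: 2 codons.
Leu: 6 codons.
Ile: 3 codons.
Thr: 4 codons.
Phe: 2 codons.
4 × 2 × 6 × 3 × 4 × 2 = 1152.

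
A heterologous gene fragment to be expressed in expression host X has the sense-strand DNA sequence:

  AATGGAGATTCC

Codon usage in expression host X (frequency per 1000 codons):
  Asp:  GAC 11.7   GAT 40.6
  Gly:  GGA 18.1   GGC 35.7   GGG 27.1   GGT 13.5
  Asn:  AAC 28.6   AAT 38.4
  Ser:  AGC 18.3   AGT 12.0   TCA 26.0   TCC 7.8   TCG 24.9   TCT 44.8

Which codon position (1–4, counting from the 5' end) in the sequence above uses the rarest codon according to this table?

Codon 1 AAT (Asn): 38.4 per 1000.
Codon 2 GGA (Gly): 18.1 per 1000.
Codon 3 GAT (Asp): 40.6 per 1000.
Codon 4 TCC (Ser): 7.8 per 1000.
Lowest frequency is 7.8 at codon 4.

4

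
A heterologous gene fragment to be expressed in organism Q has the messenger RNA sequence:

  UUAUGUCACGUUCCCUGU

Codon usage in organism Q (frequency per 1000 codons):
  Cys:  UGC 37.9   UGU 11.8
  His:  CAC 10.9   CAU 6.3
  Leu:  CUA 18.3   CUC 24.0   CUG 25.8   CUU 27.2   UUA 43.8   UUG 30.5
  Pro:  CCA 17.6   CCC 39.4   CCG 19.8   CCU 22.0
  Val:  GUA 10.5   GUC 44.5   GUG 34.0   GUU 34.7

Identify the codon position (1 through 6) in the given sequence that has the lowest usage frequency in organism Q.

3

Codon 1 UUA (Leu): 43.8 per 1000.
Codon 2 UGU (Cys): 11.8 per 1000.
Codon 3 CAC (His): 10.9 per 1000.
Codon 4 GUU (Val): 34.7 per 1000.
Codon 5 CCC (Pro): 39.4 per 1000.
Codon 6 UGU (Cys): 11.8 per 1000.
Lowest frequency is 10.9 at codon 3.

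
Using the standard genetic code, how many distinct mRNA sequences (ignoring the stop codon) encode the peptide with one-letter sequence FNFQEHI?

Phe: 2 codons.
Asn: 2 codons.
Phe: 2 codons.
Gln: 2 codons.
Glu: 2 codons.
His: 2 codons.
Ile: 3 codons.
2 × 2 × 2 × 2 × 2 × 2 × 3 = 192.

192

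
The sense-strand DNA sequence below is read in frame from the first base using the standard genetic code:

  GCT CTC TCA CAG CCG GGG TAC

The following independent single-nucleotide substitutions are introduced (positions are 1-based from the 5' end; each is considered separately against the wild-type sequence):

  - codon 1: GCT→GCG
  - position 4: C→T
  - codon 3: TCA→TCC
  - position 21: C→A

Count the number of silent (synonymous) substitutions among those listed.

Codon 1: GCT (Ala) → GCG (Ala) — synonymous.
Codon 2: CTC (Leu) → TTC (Phe) — missense.
Codon 3: TCA (Ser) → TCC (Ser) — synonymous.
Codon 7: TAC (Tyr) → TAA (Stop) — nonsense.
Synonymous: 2 of 4.

2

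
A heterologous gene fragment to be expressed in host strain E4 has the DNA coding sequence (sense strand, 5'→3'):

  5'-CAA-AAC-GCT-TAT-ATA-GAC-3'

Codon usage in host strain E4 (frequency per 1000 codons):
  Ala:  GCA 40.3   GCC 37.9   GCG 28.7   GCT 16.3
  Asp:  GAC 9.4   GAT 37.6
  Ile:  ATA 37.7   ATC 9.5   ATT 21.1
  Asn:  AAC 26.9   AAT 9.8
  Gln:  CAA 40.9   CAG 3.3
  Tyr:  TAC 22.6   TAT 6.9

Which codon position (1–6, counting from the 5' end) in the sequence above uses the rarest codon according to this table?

4

Codon 1 CAA (Gln): 40.9 per 1000.
Codon 2 AAC (Asn): 26.9 per 1000.
Codon 3 GCT (Ala): 16.3 per 1000.
Codon 4 TAT (Tyr): 6.9 per 1000.
Codon 5 ATA (Ile): 37.7 per 1000.
Codon 6 GAC (Asp): 9.4 per 1000.
Lowest frequency is 6.9 at codon 4.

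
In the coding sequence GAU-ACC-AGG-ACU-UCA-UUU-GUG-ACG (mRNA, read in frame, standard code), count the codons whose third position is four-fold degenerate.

5

Codon 1 GAU (Asp): third position 2-fold.
Codon 2 ACC (Thr): third position 4-fold.
Codon 3 AGG (Arg): third position 2-fold.
Codon 4 ACU (Thr): third position 4-fold.
Codon 5 UCA (Ser): third position 4-fold.
Codon 6 UUU (Phe): third position 2-fold.
Codon 7 GUG (Val): third position 4-fold.
Codon 8 ACG (Thr): third position 4-fold.
Four-fold degenerate third positions: 5.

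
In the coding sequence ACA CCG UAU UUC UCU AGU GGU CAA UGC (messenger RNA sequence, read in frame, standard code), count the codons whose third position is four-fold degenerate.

4

Codon 1 ACA (Thr): third position 4-fold.
Codon 2 CCG (Pro): third position 4-fold.
Codon 3 UAU (Tyr): third position 2-fold.
Codon 4 UUC (Phe): third position 2-fold.
Codon 5 UCU (Ser): third position 4-fold.
Codon 6 AGU (Ser): third position 2-fold.
Codon 7 GGU (Gly): third position 4-fold.
Codon 8 CAA (Gln): third position 2-fold.
Codon 9 UGC (Cys): third position 2-fold.
Four-fold degenerate third positions: 4.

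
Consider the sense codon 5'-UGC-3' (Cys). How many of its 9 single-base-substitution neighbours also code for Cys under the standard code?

1

Position 1: none → 0 synonymous.
Position 2: none → 0 synonymous.
Position 3: UGU → 1 synonymous.
Total: 0 + 0 + 1 = 1.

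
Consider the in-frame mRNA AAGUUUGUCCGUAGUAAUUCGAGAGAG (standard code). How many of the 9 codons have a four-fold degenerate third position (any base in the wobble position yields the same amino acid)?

Codon 1 AAG (Lys): third position 2-fold.
Codon 2 UUU (Phe): third position 2-fold.
Codon 3 GUC (Val): third position 4-fold.
Codon 4 CGU (Arg): third position 4-fold.
Codon 5 AGU (Ser): third position 2-fold.
Codon 6 AAU (Asn): third position 2-fold.
Codon 7 UCG (Ser): third position 4-fold.
Codon 8 AGA (Arg): third position 2-fold.
Codon 9 GAG (Glu): third position 2-fold.
Four-fold degenerate third positions: 3.

3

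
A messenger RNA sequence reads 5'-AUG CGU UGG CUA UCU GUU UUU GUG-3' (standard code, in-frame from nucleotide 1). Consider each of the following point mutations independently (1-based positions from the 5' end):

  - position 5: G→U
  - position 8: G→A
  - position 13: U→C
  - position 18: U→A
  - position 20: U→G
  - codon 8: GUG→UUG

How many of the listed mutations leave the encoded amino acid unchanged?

Codon 2: CGU (Arg) → CUU (Leu) — missense.
Codon 3: UGG (Trp) → UAG (Stop) — nonsense.
Codon 5: UCU (Ser) → CCU (Pro) — missense.
Codon 6: GUU (Val) → GUA (Val) — synonymous.
Codon 7: UUU (Phe) → UGU (Cys) — missense.
Codon 8: GUG (Val) → UUG (Leu) — missense.
Synonymous: 1 of 6.

1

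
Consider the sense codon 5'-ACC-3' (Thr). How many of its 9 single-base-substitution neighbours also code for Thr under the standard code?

3

Position 1: none → 0 synonymous.
Position 2: none → 0 synonymous.
Position 3: ACU, ACA, ACG → 3 synonymous.
Total: 0 + 0 + 3 = 3.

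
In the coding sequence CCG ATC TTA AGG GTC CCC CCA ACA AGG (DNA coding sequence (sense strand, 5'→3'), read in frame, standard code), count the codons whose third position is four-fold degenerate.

Codon 1 CCG (Pro): third position 4-fold.
Codon 2 ATC (Ile): third position 3-fold.
Codon 3 TTA (Leu): third position 2-fold.
Codon 4 AGG (Arg): third position 2-fold.
Codon 5 GTC (Val): third position 4-fold.
Codon 6 CCC (Pro): third position 4-fold.
Codon 7 CCA (Pro): third position 4-fold.
Codon 8 ACA (Thr): third position 4-fold.
Codon 9 AGG (Arg): third position 2-fold.
Four-fold degenerate third positions: 5.

5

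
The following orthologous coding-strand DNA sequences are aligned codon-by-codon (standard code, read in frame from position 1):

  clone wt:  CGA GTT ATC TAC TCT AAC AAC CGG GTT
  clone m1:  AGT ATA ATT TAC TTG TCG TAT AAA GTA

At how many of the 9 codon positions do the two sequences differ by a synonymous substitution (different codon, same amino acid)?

Codon 1: CGA Arg / AGT Ser — nonsynonymous.
Codon 2: GTT Val / ATA Ile — nonsynonymous.
Codon 3: ATC Ile / ATT Ile — synonymous.
Codon 4: TAC Tyr / TAC Tyr — identical.
Codon 5: TCT Ser / TTG Leu — nonsynonymous.
Codon 6: AAC Asn / TCG Ser — nonsynonymous.
Codon 7: AAC Asn / TAT Tyr — nonsynonymous.
Codon 8: CGG Arg / AAA Lys — nonsynonymous.
Codon 9: GTT Val / GTA Val — synonymous.
Synonymous differences: 2.

2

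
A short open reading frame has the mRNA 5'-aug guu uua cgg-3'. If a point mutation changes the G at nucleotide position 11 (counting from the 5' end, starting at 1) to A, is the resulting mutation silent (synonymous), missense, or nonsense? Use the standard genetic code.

missense

Position 11 falls in codon 4: CGG → Arg.
After the substitution the codon is CAG → Gln.
Arg ≠ Gln, so this is a missense mutation.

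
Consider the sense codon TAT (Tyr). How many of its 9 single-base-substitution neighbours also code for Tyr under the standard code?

1

Position 1: none → 0 synonymous.
Position 2: none → 0 synonymous.
Position 3: TAC → 1 synonymous.
Total: 0 + 0 + 1 = 1.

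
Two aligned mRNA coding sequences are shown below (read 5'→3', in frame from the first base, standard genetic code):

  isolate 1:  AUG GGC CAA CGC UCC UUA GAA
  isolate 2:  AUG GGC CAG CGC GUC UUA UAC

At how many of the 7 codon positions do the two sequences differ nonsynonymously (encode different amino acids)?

Codon 1: AUG Met / AUG Met — identical.
Codon 2: GGC Gly / GGC Gly — identical.
Codon 3: CAA Gln / CAG Gln — synonymous.
Codon 4: CGC Arg / CGC Arg — identical.
Codon 5: UCC Ser / GUC Val — nonsynonymous.
Codon 6: UUA Leu / UUA Leu — identical.
Codon 7: GAA Glu / UAC Tyr — nonsynonymous.
Nonsynonymous differences: 2.

2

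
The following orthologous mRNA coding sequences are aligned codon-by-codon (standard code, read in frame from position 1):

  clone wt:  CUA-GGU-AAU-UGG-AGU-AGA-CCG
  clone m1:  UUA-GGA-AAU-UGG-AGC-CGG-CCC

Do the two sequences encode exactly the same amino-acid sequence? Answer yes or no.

Codon 1: CUA Leu / UUA Leu — synonymous.
Codon 2: GGU Gly / GGA Gly — synonymous.
Codon 3: AAU Asn / AAU Asn — identical.
Codon 4: UGG Trp / UGG Trp — identical.
Codon 5: AGU Ser / AGC Ser — synonymous.
Codon 6: AGA Arg / CGG Arg — synonymous.
Codon 7: CCG Pro / CCC Pro — synonymous.
Nonsynonymous differences: 0 → same protein.

yes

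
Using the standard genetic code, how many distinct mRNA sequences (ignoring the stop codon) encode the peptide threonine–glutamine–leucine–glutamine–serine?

576

Thr: 4 codons.
Gln: 2 codons.
Leu: 6 codons.
Gln: 2 codons.
Ser: 6 codons.
4 × 2 × 6 × 2 × 6 = 576.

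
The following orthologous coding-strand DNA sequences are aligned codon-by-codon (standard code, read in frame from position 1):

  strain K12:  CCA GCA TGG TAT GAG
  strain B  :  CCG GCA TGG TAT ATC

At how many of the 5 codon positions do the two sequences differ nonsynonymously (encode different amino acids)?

1

Codon 1: CCA Pro / CCG Pro — synonymous.
Codon 2: GCA Ala / GCA Ala — identical.
Codon 3: TGG Trp / TGG Trp — identical.
Codon 4: TAT Tyr / TAT Tyr — identical.
Codon 5: GAG Glu / ATC Ile — nonsynonymous.
Nonsynonymous differences: 1.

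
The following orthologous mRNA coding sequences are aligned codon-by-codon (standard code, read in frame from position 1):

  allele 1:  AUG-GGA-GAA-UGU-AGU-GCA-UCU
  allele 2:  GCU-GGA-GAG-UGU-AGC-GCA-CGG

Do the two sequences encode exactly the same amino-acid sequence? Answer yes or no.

Codon 1: AUG Met / GCU Ala — nonsynonymous.
Codon 2: GGA Gly / GGA Gly — identical.
Codon 3: GAA Glu / GAG Glu — synonymous.
Codon 4: UGU Cys / UGU Cys — identical.
Codon 5: AGU Ser / AGC Ser — synonymous.
Codon 6: GCA Ala / GCA Ala — identical.
Codon 7: UCU Ser / CGG Arg — nonsynonymous.
Nonsynonymous differences: 2 → different protein.

no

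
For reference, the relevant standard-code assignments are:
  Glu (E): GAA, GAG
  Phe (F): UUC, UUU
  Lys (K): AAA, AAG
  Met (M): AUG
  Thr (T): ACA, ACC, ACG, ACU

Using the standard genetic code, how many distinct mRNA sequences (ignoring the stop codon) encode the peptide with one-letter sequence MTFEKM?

32

Met: 1 codon.
Thr: 4 codons.
Phe: 2 codons.
Glu: 2 codons.
Lys: 2 codons.
Met: 1 codon.
1 × 4 × 2 × 2 × 2 × 1 = 32.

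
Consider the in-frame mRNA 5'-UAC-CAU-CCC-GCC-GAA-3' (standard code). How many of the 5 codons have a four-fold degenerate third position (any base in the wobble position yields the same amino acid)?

2

Codon 1 UAC (Tyr): third position 2-fold.
Codon 2 CAU (His): third position 2-fold.
Codon 3 CCC (Pro): third position 4-fold.
Codon 4 GCC (Ala): third position 4-fold.
Codon 5 GAA (Glu): third position 2-fold.
Four-fold degenerate third positions: 2.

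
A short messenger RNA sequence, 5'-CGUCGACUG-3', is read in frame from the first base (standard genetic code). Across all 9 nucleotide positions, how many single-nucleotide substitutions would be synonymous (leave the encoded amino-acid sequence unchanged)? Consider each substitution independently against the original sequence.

Codon 1 (CGU, Arg): 3 synonymous substitutions.
Codon 2 (CGA, Arg): 4 synonymous substitutions.
Codon 3 (CUG, Leu): 4 synonymous substitutions.
Total: 3 + 4 + 4 = 11.

11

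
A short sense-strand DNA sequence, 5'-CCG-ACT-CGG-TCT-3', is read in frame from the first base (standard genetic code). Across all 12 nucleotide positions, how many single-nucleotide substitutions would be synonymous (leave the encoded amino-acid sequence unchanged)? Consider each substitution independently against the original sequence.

13

Codon 1 (CCG, Pro): 3 synonymous substitutions.
Codon 2 (ACT, Thr): 3 synonymous substitutions.
Codon 3 (CGG, Arg): 4 synonymous substitutions.
Codon 4 (TCT, Ser): 3 synonymous substitutions.
Total: 3 + 3 + 4 + 3 = 13.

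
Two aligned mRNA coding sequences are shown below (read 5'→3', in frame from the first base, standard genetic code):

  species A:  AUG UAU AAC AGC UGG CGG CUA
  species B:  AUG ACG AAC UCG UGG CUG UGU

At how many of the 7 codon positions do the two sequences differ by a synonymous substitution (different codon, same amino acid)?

1

Codon 1: AUG Met / AUG Met — identical.
Codon 2: UAU Tyr / ACG Thr — nonsynonymous.
Codon 3: AAC Asn / AAC Asn — identical.
Codon 4: AGC Ser / UCG Ser — synonymous.
Codon 5: UGG Trp / UGG Trp — identical.
Codon 6: CGG Arg / CUG Leu — nonsynonymous.
Codon 7: CUA Leu / UGU Cys — nonsynonymous.
Synonymous differences: 1.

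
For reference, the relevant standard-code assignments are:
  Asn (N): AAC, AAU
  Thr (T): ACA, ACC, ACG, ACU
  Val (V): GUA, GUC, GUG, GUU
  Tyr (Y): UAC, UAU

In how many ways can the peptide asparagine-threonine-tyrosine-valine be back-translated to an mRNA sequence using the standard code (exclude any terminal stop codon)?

64

Asn: 2 codons.
Thr: 4 codons.
Tyr: 2 codons.
Val: 4 codons.
2 × 4 × 2 × 4 = 64.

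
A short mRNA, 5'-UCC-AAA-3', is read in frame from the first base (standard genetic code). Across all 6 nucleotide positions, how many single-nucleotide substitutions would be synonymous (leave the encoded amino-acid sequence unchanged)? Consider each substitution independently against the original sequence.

Codon 1 (UCC, Ser): 3 synonymous substitutions.
Codon 2 (AAA, Lys): 1 synonymous substitution.
Total: 3 + 1 = 4.

4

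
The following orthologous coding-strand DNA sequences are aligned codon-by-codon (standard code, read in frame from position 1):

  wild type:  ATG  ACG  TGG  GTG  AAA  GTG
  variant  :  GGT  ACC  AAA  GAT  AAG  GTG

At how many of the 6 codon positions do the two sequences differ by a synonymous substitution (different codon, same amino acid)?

Codon 1: ATG Met / GGT Gly — nonsynonymous.
Codon 2: ACG Thr / ACC Thr — synonymous.
Codon 3: TGG Trp / AAA Lys — nonsynonymous.
Codon 4: GTG Val / GAT Asp — nonsynonymous.
Codon 5: AAA Lys / AAG Lys — synonymous.
Codon 6: GTG Val / GTG Val — identical.
Synonymous differences: 2.

2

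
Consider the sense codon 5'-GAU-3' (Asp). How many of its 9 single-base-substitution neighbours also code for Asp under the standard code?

Position 1: none → 0 synonymous.
Position 2: none → 0 synonymous.
Position 3: GAC → 1 synonymous.
Total: 0 + 0 + 1 = 1.

1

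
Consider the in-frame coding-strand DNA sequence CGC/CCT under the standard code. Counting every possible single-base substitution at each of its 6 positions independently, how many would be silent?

6

Codon 1 (CGC, Arg): 3 synonymous substitutions.
Codon 2 (CCT, Pro): 3 synonymous substitutions.
Total: 3 + 3 = 6.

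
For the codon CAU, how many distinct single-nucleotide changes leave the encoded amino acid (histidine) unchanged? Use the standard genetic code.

1

Position 1: none → 0 synonymous.
Position 2: none → 0 synonymous.
Position 3: CAC → 1 synonymous.
Total: 0 + 0 + 1 = 1.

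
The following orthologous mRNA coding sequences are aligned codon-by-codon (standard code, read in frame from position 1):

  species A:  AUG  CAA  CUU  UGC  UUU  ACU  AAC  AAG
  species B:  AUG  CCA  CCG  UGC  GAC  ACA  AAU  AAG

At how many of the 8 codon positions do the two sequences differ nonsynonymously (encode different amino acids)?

Codon 1: AUG Met / AUG Met — identical.
Codon 2: CAA Gln / CCA Pro — nonsynonymous.
Codon 3: CUU Leu / CCG Pro — nonsynonymous.
Codon 4: UGC Cys / UGC Cys — identical.
Codon 5: UUU Phe / GAC Asp — nonsynonymous.
Codon 6: ACU Thr / ACA Thr — synonymous.
Codon 7: AAC Asn / AAU Asn — synonymous.
Codon 8: AAG Lys / AAG Lys — identical.
Nonsynonymous differences: 3.

3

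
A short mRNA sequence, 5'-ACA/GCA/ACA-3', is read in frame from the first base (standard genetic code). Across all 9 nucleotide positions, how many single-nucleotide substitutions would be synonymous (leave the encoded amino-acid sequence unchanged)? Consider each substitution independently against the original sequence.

9

Codon 1 (ACA, Thr): 3 synonymous substitutions.
Codon 2 (GCA, Ala): 3 synonymous substitutions.
Codon 3 (ACA, Thr): 3 synonymous substitutions.
Total: 3 + 3 + 3 = 9.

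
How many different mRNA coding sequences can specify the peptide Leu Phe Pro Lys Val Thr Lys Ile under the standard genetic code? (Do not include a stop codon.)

9216

Leu: 6 codons.
Phe: 2 codons.
Pro: 4 codons.
Lys: 2 codons.
Val: 4 codons.
Thr: 4 codons.
Lys: 2 codons.
Ile: 3 codons.
6 × 2 × 4 × 2 × 4 × 4 × 2 × 3 = 9216.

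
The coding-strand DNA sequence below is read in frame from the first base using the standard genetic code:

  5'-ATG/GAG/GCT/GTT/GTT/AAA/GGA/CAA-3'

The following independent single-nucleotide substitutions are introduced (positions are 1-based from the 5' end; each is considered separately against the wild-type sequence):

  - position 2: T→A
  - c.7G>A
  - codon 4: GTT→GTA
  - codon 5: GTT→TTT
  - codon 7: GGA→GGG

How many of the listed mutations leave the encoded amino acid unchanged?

Codon 1: ATG (Met) → AAG (Lys) — missense.
Codon 3: GCT (Ala) → ACT (Thr) — missense.
Codon 4: GTT (Val) → GTA (Val) — synonymous.
Codon 5: GTT (Val) → TTT (Phe) — missense.
Codon 7: GGA (Gly) → GGG (Gly) — synonymous.
Synonymous: 2 of 5.

2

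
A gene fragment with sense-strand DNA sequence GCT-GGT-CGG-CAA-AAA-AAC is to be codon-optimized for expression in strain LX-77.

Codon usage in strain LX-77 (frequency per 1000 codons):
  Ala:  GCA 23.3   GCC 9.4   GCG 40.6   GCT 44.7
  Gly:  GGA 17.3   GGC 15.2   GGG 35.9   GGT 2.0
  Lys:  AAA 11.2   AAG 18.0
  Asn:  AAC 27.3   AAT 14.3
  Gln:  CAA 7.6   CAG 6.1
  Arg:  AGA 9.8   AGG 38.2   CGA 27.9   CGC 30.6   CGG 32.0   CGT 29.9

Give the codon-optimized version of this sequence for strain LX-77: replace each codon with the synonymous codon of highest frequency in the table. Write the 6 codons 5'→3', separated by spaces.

Codon 1 (Ala): best is GCT at 44.7.
Codon 2 (Gly): best is GGG at 35.9.
Codon 3 (Arg): best is AGG at 38.2.
Codon 4 (Gln): best is CAA at 7.6.
Codon 5 (Lys): best is AAG at 18.0.
Codon 6 (Asn): best is AAC at 27.3.

GCT GGG AGG CAA AAG AAC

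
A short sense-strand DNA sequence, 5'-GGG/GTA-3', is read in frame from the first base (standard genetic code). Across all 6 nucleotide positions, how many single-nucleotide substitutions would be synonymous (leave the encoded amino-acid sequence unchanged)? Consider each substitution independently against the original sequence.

Codon 1 (GGG, Gly): 3 synonymous substitutions.
Codon 2 (GTA, Val): 3 synonymous substitutions.
Total: 3 + 3 = 6.

6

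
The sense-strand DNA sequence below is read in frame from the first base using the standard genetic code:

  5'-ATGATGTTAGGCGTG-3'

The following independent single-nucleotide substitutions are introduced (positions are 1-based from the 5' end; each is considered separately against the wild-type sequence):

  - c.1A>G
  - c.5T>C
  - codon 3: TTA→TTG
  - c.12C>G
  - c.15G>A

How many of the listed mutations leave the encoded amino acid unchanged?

3

Codon 1: ATG (Met) → GTG (Val) — missense.
Codon 2: ATG (Met) → ACG (Thr) — missense.
Codon 3: TTA (Leu) → TTG (Leu) — synonymous.
Codon 4: GGC (Gly) → GGG (Gly) — synonymous.
Codon 5: GTG (Val) → GTA (Val) — synonymous.
Synonymous: 3 of 5.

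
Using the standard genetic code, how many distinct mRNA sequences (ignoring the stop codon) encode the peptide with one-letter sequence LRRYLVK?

20736

Leu: 6 codons.
Arg: 6 codons.
Arg: 6 codons.
Tyr: 2 codons.
Leu: 6 codons.
Val: 4 codons.
Lys: 2 codons.
6 × 6 × 6 × 2 × 6 × 4 × 2 = 20736.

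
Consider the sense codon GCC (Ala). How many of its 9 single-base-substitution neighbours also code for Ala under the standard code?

Position 1: none → 0 synonymous.
Position 2: none → 0 synonymous.
Position 3: GCU, GCA, GCG → 3 synonymous.
Total: 0 + 0 + 3 = 3.

3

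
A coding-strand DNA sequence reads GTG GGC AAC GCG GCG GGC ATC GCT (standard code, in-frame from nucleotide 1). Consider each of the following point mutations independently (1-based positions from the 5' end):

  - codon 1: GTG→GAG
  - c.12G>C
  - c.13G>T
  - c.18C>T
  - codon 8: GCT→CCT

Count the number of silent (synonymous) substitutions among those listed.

Codon 1: GTG (Val) → GAG (Glu) — missense.
Codon 4: GCG (Ala) → GCC (Ala) — synonymous.
Codon 5: GCG (Ala) → TCG (Ser) — missense.
Codon 6: GGC (Gly) → GGT (Gly) — synonymous.
Codon 8: GCT (Ala) → CCT (Pro) — missense.
Synonymous: 2 of 5.

2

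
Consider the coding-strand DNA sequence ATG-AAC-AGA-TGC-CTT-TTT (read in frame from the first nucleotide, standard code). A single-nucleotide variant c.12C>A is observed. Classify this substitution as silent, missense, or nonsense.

nonsense

Position 12 falls in codon 4: TGC → Cys.
After the substitution the codon is TGA → Stop.
The new codon is a stop codon, so this is a nonsense mutation.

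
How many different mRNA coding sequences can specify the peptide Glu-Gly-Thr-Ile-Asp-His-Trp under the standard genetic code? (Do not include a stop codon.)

Glu: 2 codons.
Gly: 4 codons.
Thr: 4 codons.
Ile: 3 codons.
Asp: 2 codons.
His: 2 codons.
Trp: 1 codon.
2 × 4 × 4 × 3 × 2 × 2 × 1 = 384.

384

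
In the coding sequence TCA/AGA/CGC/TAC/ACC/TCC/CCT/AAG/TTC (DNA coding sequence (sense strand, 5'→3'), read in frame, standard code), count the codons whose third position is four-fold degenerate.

5

Codon 1 TCA (Ser): third position 4-fold.
Codon 2 AGA (Arg): third position 2-fold.
Codon 3 CGC (Arg): third position 4-fold.
Codon 4 TAC (Tyr): third position 2-fold.
Codon 5 ACC (Thr): third position 4-fold.
Codon 6 TCC (Ser): third position 4-fold.
Codon 7 CCT (Pro): third position 4-fold.
Codon 8 AAG (Lys): third position 2-fold.
Codon 9 TTC (Phe): third position 2-fold.
Four-fold degenerate third positions: 5.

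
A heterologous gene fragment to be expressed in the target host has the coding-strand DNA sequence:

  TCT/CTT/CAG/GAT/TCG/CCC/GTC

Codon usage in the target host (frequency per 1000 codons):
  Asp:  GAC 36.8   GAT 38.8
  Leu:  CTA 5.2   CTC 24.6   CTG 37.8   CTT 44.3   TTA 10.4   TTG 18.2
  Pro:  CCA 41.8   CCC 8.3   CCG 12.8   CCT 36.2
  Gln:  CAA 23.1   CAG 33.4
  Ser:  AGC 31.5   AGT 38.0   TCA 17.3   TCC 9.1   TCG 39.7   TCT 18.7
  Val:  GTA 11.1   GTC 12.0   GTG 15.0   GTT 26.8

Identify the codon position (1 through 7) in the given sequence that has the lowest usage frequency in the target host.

6

Codon 1 TCT (Ser): 18.7 per 1000.
Codon 2 CTT (Leu): 44.3 per 1000.
Codon 3 CAG (Gln): 33.4 per 1000.
Codon 4 GAT (Asp): 38.8 per 1000.
Codon 5 TCG (Ser): 39.7 per 1000.
Codon 6 CCC (Pro): 8.3 per 1000.
Codon 7 GTC (Val): 12.0 per 1000.
Lowest frequency is 8.3 at codon 6.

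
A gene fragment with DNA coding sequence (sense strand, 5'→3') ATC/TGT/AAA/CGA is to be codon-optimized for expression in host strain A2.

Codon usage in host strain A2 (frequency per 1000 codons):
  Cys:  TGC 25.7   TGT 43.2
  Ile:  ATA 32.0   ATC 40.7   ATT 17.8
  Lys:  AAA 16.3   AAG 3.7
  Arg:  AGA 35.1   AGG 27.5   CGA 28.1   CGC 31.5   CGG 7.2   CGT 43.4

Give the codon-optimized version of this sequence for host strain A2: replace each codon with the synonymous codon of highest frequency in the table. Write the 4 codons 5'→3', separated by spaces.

ATC TGT AAA CGT

Codon 1 (Ile): best is ATC at 40.7.
Codon 2 (Cys): best is TGT at 43.2.
Codon 3 (Lys): best is AAA at 16.3.
Codon 4 (Arg): best is CGT at 43.4.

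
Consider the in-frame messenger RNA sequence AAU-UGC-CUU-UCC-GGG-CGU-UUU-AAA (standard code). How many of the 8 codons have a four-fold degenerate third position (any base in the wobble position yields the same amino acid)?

Codon 1 AAU (Asn): third position 2-fold.
Codon 2 UGC (Cys): third position 2-fold.
Codon 3 CUU (Leu): third position 4-fold.
Codon 4 UCC (Ser): third position 4-fold.
Codon 5 GGG (Gly): third position 4-fold.
Codon 6 CGU (Arg): third position 4-fold.
Codon 7 UUU (Phe): third position 2-fold.
Codon 8 AAA (Lys): third position 2-fold.
Four-fold degenerate third positions: 4.

4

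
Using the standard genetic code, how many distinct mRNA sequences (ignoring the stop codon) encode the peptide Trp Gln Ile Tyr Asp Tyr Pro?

Trp: 1 codon.
Gln: 2 codons.
Ile: 3 codons.
Tyr: 2 codons.
Asp: 2 codons.
Tyr: 2 codons.
Pro: 4 codons.
1 × 2 × 3 × 2 × 2 × 2 × 4 = 192.

192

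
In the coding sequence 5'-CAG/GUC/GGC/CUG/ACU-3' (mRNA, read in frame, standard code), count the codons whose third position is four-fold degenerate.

Codon 1 CAG (Gln): third position 2-fold.
Codon 2 GUC (Val): third position 4-fold.
Codon 3 GGC (Gly): third position 4-fold.
Codon 4 CUG (Leu): third position 4-fold.
Codon 5 ACU (Thr): third position 4-fold.
Four-fold degenerate third positions: 4.

4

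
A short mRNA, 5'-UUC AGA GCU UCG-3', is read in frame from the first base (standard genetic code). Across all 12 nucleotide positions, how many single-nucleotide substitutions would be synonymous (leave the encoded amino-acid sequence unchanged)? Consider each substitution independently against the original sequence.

Codon 1 (UUC, Phe): 1 synonymous substitution.
Codon 2 (AGA, Arg): 2 synonymous substitutions.
Codon 3 (GCU, Ala): 3 synonymous substitutions.
Codon 4 (UCG, Ser): 3 synonymous substitutions.
Total: 1 + 2 + 3 + 3 = 9.

9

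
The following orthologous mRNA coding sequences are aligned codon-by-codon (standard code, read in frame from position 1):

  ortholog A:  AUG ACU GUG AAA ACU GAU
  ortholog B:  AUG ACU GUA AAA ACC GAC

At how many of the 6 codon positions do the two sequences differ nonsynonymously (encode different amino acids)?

Codon 1: AUG Met / AUG Met — identical.
Codon 2: ACU Thr / ACU Thr — identical.
Codon 3: GUG Val / GUA Val — synonymous.
Codon 4: AAA Lys / AAA Lys — identical.
Codon 5: ACU Thr / ACC Thr — synonymous.
Codon 6: GAU Asp / GAC Asp — synonymous.
Nonsynonymous differences: 0.

0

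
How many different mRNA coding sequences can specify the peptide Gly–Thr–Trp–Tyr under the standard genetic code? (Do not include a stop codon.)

32

Gly: 4 codons.
Thr: 4 codons.
Trp: 1 codon.
Tyr: 2 codons.
4 × 4 × 1 × 2 = 32.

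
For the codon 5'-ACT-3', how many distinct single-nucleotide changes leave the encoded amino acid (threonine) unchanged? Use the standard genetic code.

Position 1: none → 0 synonymous.
Position 2: none → 0 synonymous.
Position 3: ACC, ACA, ACG → 3 synonymous.
Total: 0 + 0 + 3 = 3.

3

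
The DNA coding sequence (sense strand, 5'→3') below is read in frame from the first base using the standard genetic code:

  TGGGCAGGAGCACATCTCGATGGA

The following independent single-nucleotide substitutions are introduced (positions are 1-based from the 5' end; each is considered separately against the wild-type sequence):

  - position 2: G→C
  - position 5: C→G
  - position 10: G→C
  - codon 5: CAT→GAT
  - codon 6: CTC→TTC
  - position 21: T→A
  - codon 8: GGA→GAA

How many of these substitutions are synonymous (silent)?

Codon 1: TGG (Trp) → TCG (Ser) — missense.
Codon 2: GCA (Ala) → GGA (Gly) — missense.
Codon 4: GCA (Ala) → CCA (Pro) — missense.
Codon 5: CAT (His) → GAT (Asp) — missense.
Codon 6: CTC (Leu) → TTC (Phe) — missense.
Codon 7: GAT (Asp) → GAA (Glu) — missense.
Codon 8: GGA (Gly) → GAA (Glu) — missense.
Synonymous: 0 of 7.

0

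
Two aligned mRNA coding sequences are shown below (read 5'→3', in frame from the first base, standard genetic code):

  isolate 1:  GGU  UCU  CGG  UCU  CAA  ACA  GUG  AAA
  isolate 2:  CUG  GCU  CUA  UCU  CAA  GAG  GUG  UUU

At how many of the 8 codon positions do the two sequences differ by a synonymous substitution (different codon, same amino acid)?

0

Codon 1: GGU Gly / CUG Leu — nonsynonymous.
Codon 2: UCU Ser / GCU Ala — nonsynonymous.
Codon 3: CGG Arg / CUA Leu — nonsynonymous.
Codon 4: UCU Ser / UCU Ser — identical.
Codon 5: CAA Gln / CAA Gln — identical.
Codon 6: ACA Thr / GAG Glu — nonsynonymous.
Codon 7: GUG Val / GUG Val — identical.
Codon 8: AAA Lys / UUU Phe — nonsynonymous.
Synonymous differences: 0.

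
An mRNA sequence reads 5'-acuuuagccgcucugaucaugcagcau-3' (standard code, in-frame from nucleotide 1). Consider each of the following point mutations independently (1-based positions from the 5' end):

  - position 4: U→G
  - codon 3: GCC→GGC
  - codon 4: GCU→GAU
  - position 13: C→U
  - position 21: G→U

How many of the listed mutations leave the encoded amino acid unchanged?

Codon 2: UUA (Leu) → GUA (Val) — missense.
Codon 3: GCC (Ala) → GGC (Gly) — missense.
Codon 4: GCU (Ala) → GAU (Asp) — missense.
Codon 5: CUG (Leu) → UUG (Leu) — synonymous.
Codon 7: AUG (Met) → AUU (Ile) — missense.
Synonymous: 1 of 5.

1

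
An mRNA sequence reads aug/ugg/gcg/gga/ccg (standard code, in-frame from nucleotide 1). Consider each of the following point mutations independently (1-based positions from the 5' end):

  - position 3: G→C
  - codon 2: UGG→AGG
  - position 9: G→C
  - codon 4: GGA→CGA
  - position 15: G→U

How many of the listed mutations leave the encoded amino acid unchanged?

Codon 1: AUG (Met) → AUC (Ile) — missense.
Codon 2: UGG (Trp) → AGG (Arg) — missense.
Codon 3: GCG (Ala) → GCC (Ala) — synonymous.
Codon 4: GGA (Gly) → CGA (Arg) — missense.
Codon 5: CCG (Pro) → CCU (Pro) — synonymous.
Synonymous: 2 of 5.

2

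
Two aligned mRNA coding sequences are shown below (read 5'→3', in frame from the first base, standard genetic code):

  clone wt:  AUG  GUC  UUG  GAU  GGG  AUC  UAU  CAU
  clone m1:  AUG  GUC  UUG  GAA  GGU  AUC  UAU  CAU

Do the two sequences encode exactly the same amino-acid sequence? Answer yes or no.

Codon 1: AUG Met / AUG Met — identical.
Codon 2: GUC Val / GUC Val — identical.
Codon 3: UUG Leu / UUG Leu — identical.
Codon 4: GAU Asp / GAA Glu — nonsynonymous.
Codon 5: GGG Gly / GGU Gly — synonymous.
Codon 6: AUC Ile / AUC Ile — identical.
Codon 7: UAU Tyr / UAU Tyr — identical.
Codon 8: CAU His / CAU His — identical.
Nonsynonymous differences: 1 → different protein.

no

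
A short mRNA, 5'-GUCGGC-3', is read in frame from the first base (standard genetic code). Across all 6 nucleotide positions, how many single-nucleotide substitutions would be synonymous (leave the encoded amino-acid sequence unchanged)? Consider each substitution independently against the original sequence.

Codon 1 (GUC, Val): 3 synonymous substitutions.
Codon 2 (GGC, Gly): 3 synonymous substitutions.
Total: 3 + 3 = 6.

6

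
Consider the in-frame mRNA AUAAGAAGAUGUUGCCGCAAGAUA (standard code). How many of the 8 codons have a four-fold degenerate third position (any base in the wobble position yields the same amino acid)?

Codon 1 AUA (Ile): third position 3-fold.
Codon 2 AGA (Arg): third position 2-fold.
Codon 3 AGA (Arg): third position 2-fold.
Codon 4 UGU (Cys): third position 2-fold.
Codon 5 UGC (Cys): third position 2-fold.
Codon 6 CGC (Arg): third position 4-fold.
Codon 7 AAG (Lys): third position 2-fold.
Codon 8 AUA (Ile): third position 3-fold.
Four-fold degenerate third positions: 1.

1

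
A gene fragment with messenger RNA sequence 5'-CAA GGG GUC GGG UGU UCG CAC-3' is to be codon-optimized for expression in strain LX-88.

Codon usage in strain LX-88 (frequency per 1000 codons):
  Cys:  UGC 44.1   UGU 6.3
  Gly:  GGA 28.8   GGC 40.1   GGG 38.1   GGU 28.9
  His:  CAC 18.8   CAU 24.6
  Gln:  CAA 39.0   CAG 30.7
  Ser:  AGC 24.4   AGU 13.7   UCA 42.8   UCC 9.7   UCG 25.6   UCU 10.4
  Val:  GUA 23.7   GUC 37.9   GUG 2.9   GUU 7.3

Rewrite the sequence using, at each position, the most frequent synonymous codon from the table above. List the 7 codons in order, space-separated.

CAA GGC GUC GGC UGC UCA CAU

Codon 1 (Gln): best is CAA at 39.0.
Codon 2 (Gly): best is GGC at 40.1.
Codon 3 (Val): best is GUC at 37.9.
Codon 4 (Gly): best is GGC at 40.1.
Codon 5 (Cys): best is UGC at 44.1.
Codon 6 (Ser): best is UCA at 42.8.
Codon 7 (His): best is CAU at 24.6.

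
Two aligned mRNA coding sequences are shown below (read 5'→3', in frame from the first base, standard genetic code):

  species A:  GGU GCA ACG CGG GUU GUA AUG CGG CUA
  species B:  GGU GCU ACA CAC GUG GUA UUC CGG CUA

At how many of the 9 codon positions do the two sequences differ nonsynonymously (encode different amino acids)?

2

Codon 1: GGU Gly / GGU Gly — identical.
Codon 2: GCA Ala / GCU Ala — synonymous.
Codon 3: ACG Thr / ACA Thr — synonymous.
Codon 4: CGG Arg / CAC His — nonsynonymous.
Codon 5: GUU Val / GUG Val — synonymous.
Codon 6: GUA Val / GUA Val — identical.
Codon 7: AUG Met / UUC Phe — nonsynonymous.
Codon 8: CGG Arg / CGG Arg — identical.
Codon 9: CUA Leu / CUA Leu — identical.
Nonsynonymous differences: 2.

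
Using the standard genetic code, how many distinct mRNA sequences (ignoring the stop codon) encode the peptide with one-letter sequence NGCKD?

64

Asn: 2 codons.
Gly: 4 codons.
Cys: 2 codons.
Lys: 2 codons.
Asp: 2 codons.
2 × 4 × 2 × 2 × 2 = 64.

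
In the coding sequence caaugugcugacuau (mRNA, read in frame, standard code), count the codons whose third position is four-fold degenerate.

Codon 1 CAA (Gln): third position 2-fold.
Codon 2 UGU (Cys): third position 2-fold.
Codon 3 GCU (Ala): third position 4-fold.
Codon 4 GAC (Asp): third position 2-fold.
Codon 5 UAU (Tyr): third position 2-fold.
Four-fold degenerate third positions: 1.

1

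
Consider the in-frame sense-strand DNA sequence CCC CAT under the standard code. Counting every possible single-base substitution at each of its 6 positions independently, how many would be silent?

Codon 1 (CCC, Pro): 3 synonymous substitutions.
Codon 2 (CAT, His): 1 synonymous substitution.
Total: 3 + 1 = 4.

4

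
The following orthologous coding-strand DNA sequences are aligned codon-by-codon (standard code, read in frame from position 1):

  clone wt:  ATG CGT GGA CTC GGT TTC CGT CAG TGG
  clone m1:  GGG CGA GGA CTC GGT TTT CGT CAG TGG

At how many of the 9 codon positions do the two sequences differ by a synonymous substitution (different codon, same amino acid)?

Codon 1: ATG Met / GGG Gly — nonsynonymous.
Codon 2: CGT Arg / CGA Arg — synonymous.
Codon 3: GGA Gly / GGA Gly — identical.
Codon 4: CTC Leu / CTC Leu — identical.
Codon 5: GGT Gly / GGT Gly — identical.
Codon 6: TTC Phe / TTT Phe — synonymous.
Codon 7: CGT Arg / CGT Arg — identical.
Codon 8: CAG Gln / CAG Gln — identical.
Codon 9: TGG Trp / TGG Trp — identical.
Synonymous differences: 2.

2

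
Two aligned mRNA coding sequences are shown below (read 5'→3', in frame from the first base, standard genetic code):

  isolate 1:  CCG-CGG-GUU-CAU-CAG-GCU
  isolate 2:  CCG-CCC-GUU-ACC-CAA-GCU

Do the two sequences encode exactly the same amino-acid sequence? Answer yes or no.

no

Codon 1: CCG Pro / CCG Pro — identical.
Codon 2: CGG Arg / CCC Pro — nonsynonymous.
Codon 3: GUU Val / GUU Val — identical.
Codon 4: CAU His / ACC Thr — nonsynonymous.
Codon 5: CAG Gln / CAA Gln — synonymous.
Codon 6: GCU Ala / GCU Ala — identical.
Nonsynonymous differences: 2 → different protein.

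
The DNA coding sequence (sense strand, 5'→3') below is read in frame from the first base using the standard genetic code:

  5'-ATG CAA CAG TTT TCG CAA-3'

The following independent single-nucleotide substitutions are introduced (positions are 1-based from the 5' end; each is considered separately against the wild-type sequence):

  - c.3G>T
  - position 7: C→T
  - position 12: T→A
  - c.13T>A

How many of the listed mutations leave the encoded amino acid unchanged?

0

Codon 1: ATG (Met) → ATT (Ile) — missense.
Codon 3: CAG (Gln) → TAG (Stop) — nonsense.
Codon 4: TTT (Phe) → TTA (Leu) — missense.
Codon 5: TCG (Ser) → ACG (Thr) — missense.
Synonymous: 0 of 4.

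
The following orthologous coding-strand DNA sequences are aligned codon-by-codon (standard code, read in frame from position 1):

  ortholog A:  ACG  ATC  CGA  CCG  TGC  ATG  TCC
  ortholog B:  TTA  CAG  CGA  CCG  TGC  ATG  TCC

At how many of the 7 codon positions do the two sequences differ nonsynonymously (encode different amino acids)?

Codon 1: ACG Thr / TTA Leu — nonsynonymous.
Codon 2: ATC Ile / CAG Gln — nonsynonymous.
Codon 3: CGA Arg / CGA Arg — identical.
Codon 4: CCG Pro / CCG Pro — identical.
Codon 5: TGC Cys / TGC Cys — identical.
Codon 6: ATG Met / ATG Met — identical.
Codon 7: TCC Ser / TCC Ser — identical.
Nonsynonymous differences: 2.

2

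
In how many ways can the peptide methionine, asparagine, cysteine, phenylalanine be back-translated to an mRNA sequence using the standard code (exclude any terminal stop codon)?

Met: 1 codon.
Asn: 2 codons.
Cys: 2 codons.
Phe: 2 codons.
1 × 2 × 2 × 2 = 8.

8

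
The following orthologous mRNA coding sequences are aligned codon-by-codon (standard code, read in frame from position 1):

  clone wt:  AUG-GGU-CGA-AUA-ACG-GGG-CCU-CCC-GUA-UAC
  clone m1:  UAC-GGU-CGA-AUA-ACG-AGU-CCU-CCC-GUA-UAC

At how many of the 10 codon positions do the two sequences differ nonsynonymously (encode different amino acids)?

Codon 1: AUG Met / UAC Tyr — nonsynonymous.
Codon 2: GGU Gly / GGU Gly — identical.
Codon 3: CGA Arg / CGA Arg — identical.
Codon 4: AUA Ile / AUA Ile — identical.
Codon 5: ACG Thr / ACG Thr — identical.
Codon 6: GGG Gly / AGU Ser — nonsynonymous.
Codon 7: CCU Pro / CCU Pro — identical.
Codon 8: CCC Pro / CCC Pro — identical.
Codon 9: GUA Val / GUA Val — identical.
Codon 10: UAC Tyr / UAC Tyr — identical.
Nonsynonymous differences: 2.

2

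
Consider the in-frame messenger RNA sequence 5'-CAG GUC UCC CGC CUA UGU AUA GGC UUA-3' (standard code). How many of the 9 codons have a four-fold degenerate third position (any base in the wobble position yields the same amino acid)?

Codon 1 CAG (Gln): third position 2-fold.
Codon 2 GUC (Val): third position 4-fold.
Codon 3 UCC (Ser): third position 4-fold.
Codon 4 CGC (Arg): third position 4-fold.
Codon 5 CUA (Leu): third position 4-fold.
Codon 6 UGU (Cys): third position 2-fold.
Codon 7 AUA (Ile): third position 3-fold.
Codon 8 GGC (Gly): third position 4-fold.
Codon 9 UUA (Leu): third position 2-fold.
Four-fold degenerate third positions: 5.

5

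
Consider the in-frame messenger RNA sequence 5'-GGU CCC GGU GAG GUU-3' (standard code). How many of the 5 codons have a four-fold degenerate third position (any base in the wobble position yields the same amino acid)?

4

Codon 1 GGU (Gly): third position 4-fold.
Codon 2 CCC (Pro): third position 4-fold.
Codon 3 GGU (Gly): third position 4-fold.
Codon 4 GAG (Glu): third position 2-fold.
Codon 5 GUU (Val): third position 4-fold.
Four-fold degenerate third positions: 4.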